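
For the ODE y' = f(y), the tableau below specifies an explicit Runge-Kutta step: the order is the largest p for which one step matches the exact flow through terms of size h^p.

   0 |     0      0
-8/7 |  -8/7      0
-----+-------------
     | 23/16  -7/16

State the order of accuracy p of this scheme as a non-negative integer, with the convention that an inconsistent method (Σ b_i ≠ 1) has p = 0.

2

b = (23/16, -7/16)
c = (0, -8/7)
Σ b_i: 23/16·1 + (-7/16)·1 = 1 ✓
b·c: (-7/16)·(-8/7) = 1/2 ✓; 2 stages ⇒ order 2.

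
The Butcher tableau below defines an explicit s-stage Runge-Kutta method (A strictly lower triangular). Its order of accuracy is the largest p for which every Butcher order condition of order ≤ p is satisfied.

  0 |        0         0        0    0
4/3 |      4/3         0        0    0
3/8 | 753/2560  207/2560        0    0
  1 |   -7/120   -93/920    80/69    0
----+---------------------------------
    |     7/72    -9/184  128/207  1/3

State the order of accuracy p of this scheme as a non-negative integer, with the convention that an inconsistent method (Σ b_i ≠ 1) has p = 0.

b = (7/72, -9/184, 128/207, 1/3)
c = (0, 4/3, 3/8, 1)
Ac = (0, 0, 69/640, 3/10)
Σ b_i: 7/72·1 + (-9/184)·1 + 128/207·1 + 1/3·1 = 1 ✓
b·c: (-9/184)·4/3 + 128/207·3/8 + 1/3·1 = 1/2 ✓
b·c²: (-9/184)·16/9 + 128/207·9/64 + 1/3·1 = 1/3 ✓
b·Ac: 128/207·69/640 + 1/3·3/10 = 1/6 ✓
b·c³: (-9/184)·64/27 + 128/207·27/512 + 1/3·1 = 1/4 ✓
b·(c∘Ac): 128/207·207/5120 + 1/3·3/10 = 1/8 ✓
b·Ac²: 128/207·23/160 + 1/3·(-1/60) = 1/12 ✓
b·A²c: 1/3·1/8 = 1/24 ✓; 4 stages ⇒ order 4.

4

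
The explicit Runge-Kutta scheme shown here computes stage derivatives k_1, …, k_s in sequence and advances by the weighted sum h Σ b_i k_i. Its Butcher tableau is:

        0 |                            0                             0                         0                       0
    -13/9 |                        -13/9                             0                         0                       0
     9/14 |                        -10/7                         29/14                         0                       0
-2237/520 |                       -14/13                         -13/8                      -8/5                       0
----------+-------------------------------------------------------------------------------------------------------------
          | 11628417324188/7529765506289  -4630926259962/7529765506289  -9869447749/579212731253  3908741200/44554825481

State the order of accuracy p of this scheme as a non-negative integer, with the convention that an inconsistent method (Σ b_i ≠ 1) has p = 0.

3

b = (11628417324188/7529765506289, -4630926259962/7529765506289, -9869447749/579212731253, 3908741200/44554825481)
c = (0, -13/9, 9/14, -2237/520)
Ac = (0, 0, -377/126, 3323/2520)
Σ b_i: 11628417324188/7529765506289·1 + (-4630926259962/7529765506289)·1 + (-9869447749/579212731253)·1 + 3908741200/44554825481·1 = 1 ✓
b·c: (-4630926259962/7529765506289)·(-13/9) + (-9869447749/579212731253)·9/14 + 3908741200/44554825481·(-2237/520) = 1/2 ✓
b·c²: (-4630926259962/7529765506289)·169/81 + (-9869447749/579212731253)·81/196 + 3908741200/44554825481·5004169/270400 = 1/3 ✓
b·Ac: (-9869447749/579212731253)·(-377/126) + 3908741200/44554825481·3323/2520 = 1/6 ✓
b·c³: (-4630926259962/7529765506289)·(-2197/729) + (-9869447749/579212731253)·729/2744 + 3908741200/44554825481·(-11194326053/140608000) = -1169344418177274317/227700108910179360 ≠ 1/4 ⇒ order 3.
b·(c∘Ac): (-9869447749/579212731253)·(-377/196) + 3908741200/44554825481·(-7433551/1310400) = -186416772868/400993429329 ≠ 1/8
b·Ac²: (-9869447749/579212731253)·4901/1134 + 3908741200/44554825481·(-643241/158760) = -7226600120051/16841724031818 ≠ 1/12
b·A²c: 3908741200/44554825481·1508/315 = 168410906560/400993429329 ≠ 1/24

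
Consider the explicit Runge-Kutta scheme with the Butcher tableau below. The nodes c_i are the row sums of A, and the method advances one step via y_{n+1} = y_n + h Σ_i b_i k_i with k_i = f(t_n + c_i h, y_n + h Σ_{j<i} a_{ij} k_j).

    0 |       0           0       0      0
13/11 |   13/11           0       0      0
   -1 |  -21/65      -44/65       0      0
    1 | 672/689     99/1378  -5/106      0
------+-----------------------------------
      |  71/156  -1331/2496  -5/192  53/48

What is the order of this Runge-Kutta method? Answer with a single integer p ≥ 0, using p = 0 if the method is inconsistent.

b = (71/156, -1331/2496, -5/192, 53/48)
c = (0, 13/11, -1, 1)
Ac = (0, 0, -4/5, 7/53)
Σ b_i: 71/156·1 + (-1331/2496)·1 + (-5/192)·1 + 53/48·1 = 1 ✓
b·c: (-1331/2496)·13/11 + (-5/192)·(-1) + 53/48·1 = 1/2 ✓
b·c²: (-1331/2496)·169/121 + (-5/192)·1 + 53/48·1 = 1/3 ✓
b·Ac: (-5/192)·(-4/5) + 53/48·7/53 = 1/6 ✓
b·c³: (-1331/2496)·2197/1331 + (-5/192)·(-1) + 53/48·1 = 1/4 ✓
b·(c∘Ac): (-5/192)·4/5 + 53/48·7/53 = 1/8 ✓
b·Ac²: (-5/192)·(-52/55) + 53/48·31/583 = 1/12 ✓
b·A²c: 53/48·2/53 = 1/24 ✓; 4 stages ⇒ order 4.

4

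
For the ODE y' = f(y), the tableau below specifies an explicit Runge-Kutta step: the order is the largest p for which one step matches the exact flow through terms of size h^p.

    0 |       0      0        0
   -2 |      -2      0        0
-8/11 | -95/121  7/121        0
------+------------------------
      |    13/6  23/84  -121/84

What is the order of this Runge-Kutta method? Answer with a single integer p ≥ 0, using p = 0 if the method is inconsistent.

3

b = (13/6, 23/84, -121/84)
c = (0, -2, -8/11)
Ac = (0, 0, -14/121)
Σ b_i: 13/6·1 + 23/84·1 + (-121/84)·1 = 1 ✓
b·c: 23/84·(-2) + (-121/84)·(-8/11) = 1/2 ✓
b·c²: 23/84·4 + (-121/84)·64/121 = 1/3 ✓
b·Ac: (-121/84)·(-14/121) = 1/6 ✓; 3 stages ⇒ order 3.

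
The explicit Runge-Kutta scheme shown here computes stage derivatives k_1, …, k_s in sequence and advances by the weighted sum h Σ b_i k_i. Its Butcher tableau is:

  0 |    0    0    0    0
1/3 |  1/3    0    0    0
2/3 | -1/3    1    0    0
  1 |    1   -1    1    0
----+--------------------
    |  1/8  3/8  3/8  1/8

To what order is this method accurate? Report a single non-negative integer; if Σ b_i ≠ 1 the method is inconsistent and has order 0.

b = (1/8, 3/8, 3/8, 1/8)
c = (0, 1/3, 2/3, 1)
Ac = (0, 0, 1/3, 1/3)
Σ b_i: 1/8·1 + 3/8·1 + 3/8·1 + 1/8·1 = 1 ✓
b·c: 3/8·1/3 + 3/8·2/3 + 1/8·1 = 1/2 ✓
b·c²: 3/8·1/9 + 3/8·4/9 + 1/8·1 = 1/3 ✓
b·Ac: 3/8·1/3 + 1/8·1/3 = 1/6 ✓
b·c³: 3/8·1/27 + 3/8·8/27 + 1/8·1 = 1/4 ✓
b·(c∘Ac): 3/8·2/9 + 1/8·1/3 = 1/8 ✓
b·Ac²: 3/8·1/9 + 1/8·1/3 = 1/12 ✓
b·A²c: 1/8·1/3 = 1/24 ✓; 4 stages ⇒ order 4.

4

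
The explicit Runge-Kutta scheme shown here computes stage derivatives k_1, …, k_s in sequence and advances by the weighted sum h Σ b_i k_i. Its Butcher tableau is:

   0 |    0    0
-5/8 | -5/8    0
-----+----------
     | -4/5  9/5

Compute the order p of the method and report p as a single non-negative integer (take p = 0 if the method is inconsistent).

1

b = (-4/5, 9/5)
c = (0, -5/8)
Σ b_i: (-4/5)·1 + 9/5·1 = 1 ✓
b·c: 9/5·(-5/8) = -9/8 ≠ 1/2 ⇒ order 1.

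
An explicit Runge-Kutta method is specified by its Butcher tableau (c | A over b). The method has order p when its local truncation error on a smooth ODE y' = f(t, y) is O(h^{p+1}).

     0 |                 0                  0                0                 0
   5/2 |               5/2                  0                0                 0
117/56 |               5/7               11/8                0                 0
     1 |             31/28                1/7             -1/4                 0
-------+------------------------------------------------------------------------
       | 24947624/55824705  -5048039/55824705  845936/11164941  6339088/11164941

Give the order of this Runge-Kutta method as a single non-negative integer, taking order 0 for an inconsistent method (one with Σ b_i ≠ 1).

b = (24947624/55824705, -5048039/55824705, 845936/11164941, 6339088/11164941)
c = (0, 5/2, 117/56, 1)
Ac = (0, 0, 55/16, -37/224)
Σ b_i: 24947624/55824705·1 + (-5048039/55824705)·1 + 845936/11164941·1 + 6339088/11164941·1 = 1 ✓
b·c: (-5048039/55824705)·5/2 + 845936/11164941·117/56 + 6339088/11164941·1 = 1/2 ✓
b·c²: (-5048039/55824705)·25/4 + 845936/11164941·13689/3136 + 6339088/11164941·1 = 1/3 ✓
b·Ac: 845936/11164941·55/16 + 6339088/11164941·(-37/224) = 1/6 ✓
b·c³: (-5048039/55824705)·125/8 + 845936/11164941·1601613/175616 + 6339088/11164941·1 = -128510387/833648928 ≠ 1/4 ⇒ order 3.
b·(c∘Ac): 845936/11164941·6435/896 + 6339088/11164941·(-37/224) = 40226903/89319528 ≠ 1/8
b·Ac²: 845936/11164941·275/32 + 6339088/11164941·(-2489/12544) = 224446163/416824464 ≠ 1/12
b·A²c: 6339088/11164941·(-55/64) = -21790615/44659764 ≠ 1/24

3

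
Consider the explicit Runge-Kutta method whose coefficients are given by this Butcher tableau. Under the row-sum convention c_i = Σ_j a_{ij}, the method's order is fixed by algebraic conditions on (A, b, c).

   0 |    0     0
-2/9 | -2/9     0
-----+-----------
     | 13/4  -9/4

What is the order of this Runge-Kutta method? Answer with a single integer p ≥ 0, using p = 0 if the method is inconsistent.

b = (13/4, -9/4)
c = (0, -2/9)
Σ b_i: 13/4·1 + (-9/4)·1 = 1 ✓
b·c: (-9/4)·(-2/9) = 1/2 ✓; 2 stages ⇒ order 2.

2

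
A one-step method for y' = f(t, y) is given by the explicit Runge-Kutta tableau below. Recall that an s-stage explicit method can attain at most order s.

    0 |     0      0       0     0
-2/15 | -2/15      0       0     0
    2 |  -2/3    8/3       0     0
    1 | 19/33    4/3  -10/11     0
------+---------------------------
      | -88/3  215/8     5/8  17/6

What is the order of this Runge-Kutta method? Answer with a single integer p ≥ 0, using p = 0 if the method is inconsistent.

b = (-88/3, 215/8, 5/8, 17/6)
c = (0, -2/15, 2, 1)
Ac = (0, 0, -16/45, -988/495)
Σ b_i: (-88/3)·1 + 215/8·1 + 5/8·1 + 17/6·1 = 1 ✓
b·c: 215/8·(-2/15) + 5/8·2 + 17/6·1 = 1/2 ✓
b·c²: 215/8·4/225 + 5/8·4 + 17/6·1 = 523/90 ≠ 1/3 ⇒ order 2.
b·Ac: 5/8·(-16/45) + 17/6·(-988/495) = -8728/1485 ≠ 1/6

2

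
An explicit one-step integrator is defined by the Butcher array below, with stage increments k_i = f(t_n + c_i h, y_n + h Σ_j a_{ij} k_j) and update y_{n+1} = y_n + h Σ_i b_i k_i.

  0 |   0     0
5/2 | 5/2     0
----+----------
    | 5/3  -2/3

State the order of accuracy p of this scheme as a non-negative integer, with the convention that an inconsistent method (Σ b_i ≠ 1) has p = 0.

b = (5/3, -2/3)
c = (0, 5/2)
Σ b_i: 5/3·1 + (-2/3)·1 = 1 ✓
b·c: (-2/3)·5/2 = -5/3 ≠ 1/2 ⇒ order 1.

1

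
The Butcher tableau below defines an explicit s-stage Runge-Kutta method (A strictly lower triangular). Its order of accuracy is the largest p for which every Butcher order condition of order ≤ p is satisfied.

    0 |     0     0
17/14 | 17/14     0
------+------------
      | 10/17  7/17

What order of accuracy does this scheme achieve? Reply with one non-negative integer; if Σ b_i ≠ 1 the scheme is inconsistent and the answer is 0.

b = (10/17, 7/17)
c = (0, 17/14)
Σ b_i: 10/17·1 + 7/17·1 = 1 ✓
b·c: 7/17·17/14 = 1/2 ✓; 2 stages ⇒ order 2.

2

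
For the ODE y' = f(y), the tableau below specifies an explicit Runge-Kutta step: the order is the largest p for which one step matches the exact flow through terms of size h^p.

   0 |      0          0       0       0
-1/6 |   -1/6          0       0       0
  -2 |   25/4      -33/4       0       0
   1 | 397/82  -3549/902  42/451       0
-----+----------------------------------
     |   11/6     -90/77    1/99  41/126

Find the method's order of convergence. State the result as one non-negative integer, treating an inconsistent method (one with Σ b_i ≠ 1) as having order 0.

4

b = (11/6, -90/77, 1/99, 41/126)
c = (0, -1/6, -2, 1)
Ac = (0, 0, 11/8, 77/164)
Σ b_i: 11/6·1 + (-90/77)·1 + 1/99·1 + 41/126·1 = 1 ✓
b·c: (-90/77)·(-1/6) + 1/99·(-2) + 41/126·1 = 1/2 ✓
b·c²: (-90/77)·1/36 + 1/99·4 + 41/126·1 = 1/3 ✓
b·Ac: 1/99·11/8 + 41/126·77/164 = 1/6 ✓
b·c³: (-90/77)·(-1/216) + 1/99·(-8) + 41/126·1 = 1/4 ✓
b·(c∘Ac): 1/99·(-11/4) + 41/126·77/164 = 1/8 ✓
b·Ac²: 1/99·(-11/48) + 41/126·259/984 = 1/12 ✓
b·A²c: 41/126·21/164 = 1/24 ✓; 4 stages ⇒ order 4.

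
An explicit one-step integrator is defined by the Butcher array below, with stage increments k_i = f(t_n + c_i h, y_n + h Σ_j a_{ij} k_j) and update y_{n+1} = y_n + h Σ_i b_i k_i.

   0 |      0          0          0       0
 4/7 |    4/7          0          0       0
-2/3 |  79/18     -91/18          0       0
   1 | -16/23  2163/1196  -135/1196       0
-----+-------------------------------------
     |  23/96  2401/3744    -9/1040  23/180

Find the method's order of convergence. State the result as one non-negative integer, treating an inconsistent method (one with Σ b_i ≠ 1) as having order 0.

4

b = (23/96, 2401/3744, -9/1040, 23/180)
c = (0, 4/7, -2/3, 1)
Ac = (0, 0, -26/9, 51/46)
Σ b_i: 23/96·1 + 2401/3744·1 + (-9/1040)·1 + 23/180·1 = 1 ✓
b·c: 2401/3744·4/7 + (-9/1040)·(-2/3) + 23/180·1 = 1/2 ✓
b·c²: 2401/3744·16/49 + (-9/1040)·4/9 + 23/180·1 = 1/3 ✓
b·Ac: (-9/1040)·(-26/9) + 23/180·51/46 = 1/6 ✓
b·c³: 2401/3744·64/343 + (-9/1040)·(-8/27) + 23/180·1 = 1/4 ✓
b·(c∘Ac): (-9/1040)·52/27 + 23/180·51/46 = 1/8 ✓
b·Ac²: (-9/1040)·(-104/63) + 23/180·87/161 = 1/12 ✓
b·A²c: 23/180·15/46 = 1/24 ✓; 4 stages ⇒ order 4.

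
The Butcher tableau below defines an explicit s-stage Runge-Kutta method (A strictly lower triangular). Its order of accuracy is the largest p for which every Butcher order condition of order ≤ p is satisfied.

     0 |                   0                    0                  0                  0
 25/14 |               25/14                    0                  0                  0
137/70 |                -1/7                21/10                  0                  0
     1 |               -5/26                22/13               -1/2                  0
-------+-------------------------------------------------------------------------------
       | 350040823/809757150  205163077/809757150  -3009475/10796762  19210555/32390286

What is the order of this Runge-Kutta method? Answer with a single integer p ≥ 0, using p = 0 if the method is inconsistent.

3

b = (350040823/809757150, 205163077/809757150, -3009475/10796762, 19210555/32390286)
c = (0, 25/14, 137/70, 1)
Ac = (0, 0, 15/4, 3719/1820)
Σ b_i: 350040823/809757150·1 + 205163077/809757150·1 + (-3009475/10796762)·1 + 19210555/32390286·1 = 1 ✓
b·c: 205163077/809757150·25/14 + (-3009475/10796762)·137/70 + 19210555/32390286·1 = 1/2 ✓
b·c²: 205163077/809757150·625/196 + (-3009475/10796762)·18769/4900 + 19210555/32390286·1 = 1/3 ✓
b·Ac: (-3009475/10796762)·15/4 + 19210555/32390286·3719/1820 = 1/6 ✓
b·c³: 205163077/809757150·15625/2744 + (-3009475/10796762)·2571353/343000 + 19210555/32390286·1 = -142305227/2645206690 ≠ 1/4 ⇒ order 3.
b·(c∘Ac): (-3009475/10796762)·411/56 + 19210555/32390286·3719/1820 = -216057727/259122288 ≠ 1/8
b·Ac²: (-3009475/10796762)·375/56 + 19210555/32390286·443503/127400 = 224605411/1133660010 ≠ 1/12
b·A²c: 19210555/32390286·(-15/8) = -96052775/86374096 ≠ 1/24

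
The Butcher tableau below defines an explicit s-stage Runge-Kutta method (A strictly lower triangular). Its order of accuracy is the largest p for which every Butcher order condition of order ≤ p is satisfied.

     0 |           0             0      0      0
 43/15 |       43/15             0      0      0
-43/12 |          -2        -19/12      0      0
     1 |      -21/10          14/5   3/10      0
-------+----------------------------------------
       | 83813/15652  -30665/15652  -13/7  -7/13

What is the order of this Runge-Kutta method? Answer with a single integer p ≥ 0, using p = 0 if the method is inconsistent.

b = (83813/15652, -30665/15652, -13/7, -7/13)
c = (0, 43/15, -43/12, 1)
Ac = (0, 0, -817/180, 4171/600)
Σ b_i: 83813/15652·1 + (-30665/15652)·1 + (-13/7)·1 + (-7/13)·1 = 1 ✓
b·c: (-30665/15652)·43/15 + (-13/7)·(-43/12) + (-7/13)·1 = 1/2 ✓
b·c²: (-30665/15652)·1849/225 + (-13/7)·1849/144 + (-7/13)·1 = -294729/7280 ≠ 1/3 ⇒ order 2.
b·Ac: (-13/7)·(-817/180) + (-7/13)·4171/600 = 767593/163800 ≠ 1/6

2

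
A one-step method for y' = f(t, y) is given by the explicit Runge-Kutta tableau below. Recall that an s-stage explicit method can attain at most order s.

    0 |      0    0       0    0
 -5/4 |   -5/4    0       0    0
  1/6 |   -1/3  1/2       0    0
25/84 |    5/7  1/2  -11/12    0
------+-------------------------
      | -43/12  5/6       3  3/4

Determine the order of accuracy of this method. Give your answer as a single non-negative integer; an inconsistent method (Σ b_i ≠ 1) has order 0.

1

b = (-43/12, 5/6, 3, 3/4)
c = (0, -5/4, 1/6, 25/84)
Ac = (0, 0, -5/8, -7/9)
Σ b_i: (-43/12)·1 + 5/6·1 + 3·1 + 3/4·1 = 1 ✓
b·c: 5/6·(-5/4) + 3·1/6 + 3/4·25/84 = -107/336 ≠ 1/2 ⇒ order 1.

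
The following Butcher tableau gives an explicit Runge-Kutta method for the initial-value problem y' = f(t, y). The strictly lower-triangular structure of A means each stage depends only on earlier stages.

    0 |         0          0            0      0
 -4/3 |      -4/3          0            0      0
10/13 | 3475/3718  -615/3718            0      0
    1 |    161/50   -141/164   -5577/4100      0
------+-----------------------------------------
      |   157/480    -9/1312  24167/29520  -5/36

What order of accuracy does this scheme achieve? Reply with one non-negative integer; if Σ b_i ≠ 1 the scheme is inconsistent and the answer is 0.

b = (157/480, -9/1312, 24167/29520, -5/36)
c = (0, -4/3, 10/13, 1)
Ac = (0, 0, 410/1859, 1/10)
Σ b_i: 157/480·1 + (-9/1312)·1 + 24167/29520·1 + (-5/36)·1 = 1 ✓
b·c: (-9/1312)·(-4/3) + 24167/29520·10/13 + (-5/36)·1 = 1/2 ✓
b·c²: (-9/1312)·16/9 + 24167/29520·100/169 + (-5/36)·1 = 1/3 ✓
b·Ac: 24167/29520·410/1859 + (-5/36)·1/10 = 1/6 ✓
b·c³: (-9/1312)·(-64/27) + 24167/29520·1000/2197 + (-5/36)·1 = 1/4 ✓
b·(c∘Ac): 24167/29520·4100/24167 + (-5/36)·1/10 = 1/8 ✓
b·Ac²: 24167/29520·(-1640/5577) + (-5/36)·(-7/3) = 1/12 ✓
b·A²c: (-5/36)·(-3/10) = 1/24 ✓; 4 stages ⇒ order 4.

4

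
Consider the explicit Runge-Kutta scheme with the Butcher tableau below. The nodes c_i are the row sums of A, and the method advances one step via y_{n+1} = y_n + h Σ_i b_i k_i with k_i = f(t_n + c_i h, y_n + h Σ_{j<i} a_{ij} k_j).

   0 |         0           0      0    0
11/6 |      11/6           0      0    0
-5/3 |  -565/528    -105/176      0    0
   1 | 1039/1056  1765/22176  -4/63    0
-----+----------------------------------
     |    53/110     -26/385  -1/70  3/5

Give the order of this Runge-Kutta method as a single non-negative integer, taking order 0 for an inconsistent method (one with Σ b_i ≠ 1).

4

b = (53/110, -26/385, -1/70, 3/5)
c = (0, 11/6, -5/3, 1)
Ac = (0, 0, -35/32, 145/576)
Σ b_i: 53/110·1 + (-26/385)·1 + (-1/70)·1 + 3/5·1 = 1 ✓
b·c: (-26/385)·11/6 + (-1/70)·(-5/3) + 3/5·1 = 1/2 ✓
b·c²: (-26/385)·121/36 + (-1/70)·25/9 + 3/5·1 = 1/3 ✓
b·Ac: (-1/70)·(-35/32) + 3/5·145/576 = 1/6 ✓
b·c³: (-26/385)·1331/216 + (-1/70)·(-125/27) + 3/5·1 = 1/4 ✓
b·(c∘Ac): (-1/70)·175/96 + 3/5·145/576 = 1/8 ✓
b·Ac²: (-1/70)·(-385/192) + 3/5·35/384 = 1/12 ✓
b·A²c: 3/5·5/72 = 1/24 ✓; 4 stages ⇒ order 4.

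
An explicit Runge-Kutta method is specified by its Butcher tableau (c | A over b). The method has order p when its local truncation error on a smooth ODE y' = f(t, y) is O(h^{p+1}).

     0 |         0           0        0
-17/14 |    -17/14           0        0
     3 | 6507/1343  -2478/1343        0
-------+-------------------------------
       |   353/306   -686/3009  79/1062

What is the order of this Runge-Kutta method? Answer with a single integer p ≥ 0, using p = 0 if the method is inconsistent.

3

b = (353/306, -686/3009, 79/1062)
c = (0, -17/14, 3)
Ac = (0, 0, 177/79)
Σ b_i: 353/306·1 + (-686/3009)·1 + 79/1062·1 = 1 ✓
b·c: (-686/3009)·(-17/14) + 79/1062·3 = 1/2 ✓
b·c²: (-686/3009)·289/196 + 79/1062·9 = 1/3 ✓
b·Ac: 79/1062·177/79 = 1/6 ✓; 3 stages ⇒ order 3.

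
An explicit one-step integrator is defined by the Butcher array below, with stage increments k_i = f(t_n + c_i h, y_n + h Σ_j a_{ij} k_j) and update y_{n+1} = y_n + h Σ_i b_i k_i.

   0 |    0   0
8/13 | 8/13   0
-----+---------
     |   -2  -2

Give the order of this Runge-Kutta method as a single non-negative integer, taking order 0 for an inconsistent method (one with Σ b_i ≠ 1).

b = (-2, -2)
c = (0, 8/13)
Σ b_i: (-2)·1 + (-2)·1 = -4 ≠ 1 ⇒ order 0.

0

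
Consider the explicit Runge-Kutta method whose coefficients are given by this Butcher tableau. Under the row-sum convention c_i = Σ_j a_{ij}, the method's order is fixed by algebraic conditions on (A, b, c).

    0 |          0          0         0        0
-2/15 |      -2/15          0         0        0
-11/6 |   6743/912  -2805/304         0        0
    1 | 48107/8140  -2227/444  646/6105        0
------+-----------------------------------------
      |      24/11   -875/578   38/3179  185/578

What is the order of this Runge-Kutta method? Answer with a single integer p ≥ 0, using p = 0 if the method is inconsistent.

b = (24/11, -875/578, 38/3179, 185/578)
c = (0, -2/15, -11/6, 1)
Ac = (0, 0, 187/152, 527/1110)
Σ b_i: 24/11·1 + (-875/578)·1 + 38/3179·1 + 185/578·1 = 1 ✓
b·c: (-875/578)·(-2/15) + 38/3179·(-11/6) + 185/578·1 = 1/2 ✓
b·c²: (-875/578)·4/225 + 38/3179·121/36 + 185/578·1 = 1/3 ✓
b·Ac: 38/3179·187/152 + 185/578·527/1110 = 1/6 ✓
b·c³: (-875/578)·(-8/3375) + 38/3179·(-1331/216) + 185/578·1 = 1/4 ✓
b·(c∘Ac): 38/3179·(-2057/912) + 185/578·527/1110 = 1/8 ✓
b·Ac²: 38/3179·(-187/1140) + 185/578·493/1850 = 1/12 ✓
b·A²c: 185/578·289/2220 = 1/24 ✓; 4 stages ⇒ order 4.

4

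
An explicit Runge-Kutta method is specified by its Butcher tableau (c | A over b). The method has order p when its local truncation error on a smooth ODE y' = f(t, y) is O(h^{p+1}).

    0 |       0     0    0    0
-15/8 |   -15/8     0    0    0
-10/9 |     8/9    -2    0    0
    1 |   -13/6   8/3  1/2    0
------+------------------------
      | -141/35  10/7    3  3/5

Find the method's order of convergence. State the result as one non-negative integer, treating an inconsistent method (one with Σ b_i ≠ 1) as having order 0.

b = (-141/35, 10/7, 3, 3/5)
c = (0, -15/8, -10/9, 1)
Ac = (0, 0, 15/4, -50/9)
Σ b_i: (-141/35)·1 + 10/7·1 + 3·1 + 3/5·1 = 1 ✓
b·c: 10/7·(-15/8) + 3·(-10/9) + 3/5·1 = -2273/420 ≠ 1/2 ⇒ order 1.

1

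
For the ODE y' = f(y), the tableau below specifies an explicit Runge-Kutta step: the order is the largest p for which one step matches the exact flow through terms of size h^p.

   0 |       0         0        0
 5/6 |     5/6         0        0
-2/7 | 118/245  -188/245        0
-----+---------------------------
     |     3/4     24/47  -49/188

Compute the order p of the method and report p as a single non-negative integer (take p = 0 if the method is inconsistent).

b = (3/4, 24/47, -49/188)
c = (0, 5/6, -2/7)
Ac = (0, 0, -94/147)
Σ b_i: 3/4·1 + 24/47·1 + (-49/188)·1 = 1 ✓
b·c: 24/47·5/6 + (-49/188)·(-2/7) = 1/2 ✓
b·c²: 24/47·25/36 + (-49/188)·4/49 = 1/3 ✓
b·Ac: (-49/188)·(-94/147) = 1/6 ✓; 3 stages ⇒ order 3.

3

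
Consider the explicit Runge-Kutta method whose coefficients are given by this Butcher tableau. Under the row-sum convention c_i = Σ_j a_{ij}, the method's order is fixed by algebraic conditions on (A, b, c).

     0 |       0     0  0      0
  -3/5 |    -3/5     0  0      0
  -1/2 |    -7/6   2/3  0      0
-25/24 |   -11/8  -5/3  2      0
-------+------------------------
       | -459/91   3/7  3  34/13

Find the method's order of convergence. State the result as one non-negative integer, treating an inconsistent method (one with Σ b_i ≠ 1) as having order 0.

1

b = (-459/91, 3/7, 3, 34/13)
c = (0, -3/5, -1/2, -25/24)
Ac = (0, 0, -2/5, 0)
Σ b_i: (-459/91)·1 + 3/7·1 + 3·1 + 34/13·1 = 1 ✓
b·c: 3/7·(-3/5) + 3·(-1/2) + 34/13·(-25/24) = -24469/5460 ≠ 1/2 ⇒ order 1.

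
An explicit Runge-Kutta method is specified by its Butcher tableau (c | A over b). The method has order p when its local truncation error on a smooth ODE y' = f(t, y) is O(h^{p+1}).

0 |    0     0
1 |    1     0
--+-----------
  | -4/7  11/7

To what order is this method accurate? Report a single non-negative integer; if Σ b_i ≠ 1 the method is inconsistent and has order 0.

b = (-4/7, 11/7)
c = (0, 1)
Σ b_i: (-4/7)·1 + 11/7·1 = 1 ✓
b·c: 11/7·1 = 11/7 ≠ 1/2 ⇒ order 1.

1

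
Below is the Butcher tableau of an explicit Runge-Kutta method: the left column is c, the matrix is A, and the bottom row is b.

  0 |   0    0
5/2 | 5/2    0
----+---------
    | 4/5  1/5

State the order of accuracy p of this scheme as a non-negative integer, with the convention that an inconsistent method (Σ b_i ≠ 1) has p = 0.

2

b = (4/5, 1/5)
c = (0, 5/2)
Σ b_i: 4/5·1 + 1/5·1 = 1 ✓
b·c: 1/5·5/2 = 1/2 ✓; 2 stages ⇒ order 2.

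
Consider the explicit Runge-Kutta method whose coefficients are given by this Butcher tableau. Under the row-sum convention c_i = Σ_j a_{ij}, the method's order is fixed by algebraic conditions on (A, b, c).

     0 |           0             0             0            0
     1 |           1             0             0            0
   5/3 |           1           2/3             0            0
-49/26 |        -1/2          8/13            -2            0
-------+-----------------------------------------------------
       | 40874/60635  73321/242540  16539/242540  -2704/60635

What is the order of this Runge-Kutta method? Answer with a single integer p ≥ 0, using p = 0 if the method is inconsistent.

3

b = (40874/60635, 73321/242540, 16539/242540, -2704/60635)
c = (0, 1, 5/3, -49/26)
Ac = (0, 0, 2/3, -106/39)
Σ b_i: 40874/60635·1 + 73321/242540·1 + 16539/242540·1 + (-2704/60635)·1 = 1 ✓
b·c: 73321/242540·1 + 16539/242540·5/3 + (-2704/60635)·(-49/26) = 1/2 ✓
b·c²: 73321/242540·1 + 16539/242540·25/9 + (-2704/60635)·2401/676 = 1/3 ✓
b·Ac: 16539/242540·2/3 + (-2704/60635)·(-106/39) = 1/6 ✓
b·c³: 73321/242540·1 + 16539/242540·125/27 + (-2704/60635)·(-117649/17576) = 2600791/2837718 ≠ 1/4 ⇒ order 3.
b·(c∘Ac): 16539/242540·10/9 + (-2704/60635)·2597/507 = -18513/121270 ≠ 1/8
b·Ac²: 16539/242540·2/3 + (-2704/60635)·(-578/117) = 58013/218286 ≠ 1/12
b·A²c: (-2704/60635)·(-4/3) = 10816/181905 ≠ 1/24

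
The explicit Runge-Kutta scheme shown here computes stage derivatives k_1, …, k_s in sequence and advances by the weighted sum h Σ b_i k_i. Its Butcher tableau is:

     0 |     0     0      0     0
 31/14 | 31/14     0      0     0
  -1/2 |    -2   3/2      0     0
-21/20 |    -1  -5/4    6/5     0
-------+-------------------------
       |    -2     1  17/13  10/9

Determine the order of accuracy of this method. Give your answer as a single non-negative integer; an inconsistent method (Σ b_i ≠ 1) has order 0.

b = (-2, 1, 17/13, 10/9)
c = (0, 31/14, -1/2, -21/20)
Ac = (0, 0, 93/28, -943/280)
Σ b_i: (-2)·1 + 1·1 + 17/13·1 + 10/9·1 = 166/117 ≠ 1 ⇒ order 0.

0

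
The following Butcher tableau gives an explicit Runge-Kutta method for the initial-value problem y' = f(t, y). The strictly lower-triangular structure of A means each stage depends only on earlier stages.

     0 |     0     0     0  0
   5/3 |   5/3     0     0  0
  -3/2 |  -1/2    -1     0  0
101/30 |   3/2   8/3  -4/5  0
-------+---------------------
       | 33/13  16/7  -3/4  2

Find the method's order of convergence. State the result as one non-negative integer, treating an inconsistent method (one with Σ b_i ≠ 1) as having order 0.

b = (33/13, 16/7, -3/4, 2)
c = (0, 5/3, -3/2, 101/30)
Ac = (0, 0, -5/3, 254/45)
Σ b_i: 33/13·1 + 16/7·1 + (-3/4)·1 + 2·1 = 2211/364 ≠ 1 ⇒ order 0.

0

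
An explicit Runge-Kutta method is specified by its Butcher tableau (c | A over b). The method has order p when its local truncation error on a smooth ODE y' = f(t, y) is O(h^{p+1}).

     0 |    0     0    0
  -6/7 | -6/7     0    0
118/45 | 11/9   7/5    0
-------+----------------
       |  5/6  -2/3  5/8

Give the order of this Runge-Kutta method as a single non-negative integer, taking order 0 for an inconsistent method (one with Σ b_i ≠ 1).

b = (5/6, -2/3, 5/8)
c = (0, -6/7, 118/45)
Ac = (0, 0, -6/5)
Σ b_i: 5/6·1 + (-2/3)·1 + 5/8·1 = 19/24 ≠ 1 ⇒ order 0.

0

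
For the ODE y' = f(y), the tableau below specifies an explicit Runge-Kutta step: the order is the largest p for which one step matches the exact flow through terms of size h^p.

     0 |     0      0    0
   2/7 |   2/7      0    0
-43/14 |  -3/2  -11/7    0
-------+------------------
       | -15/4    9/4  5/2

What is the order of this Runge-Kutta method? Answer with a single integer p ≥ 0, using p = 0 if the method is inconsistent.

1

b = (-15/4, 9/4, 5/2)
c = (0, 2/7, -43/14)
Ac = (0, 0, -22/49)
Σ b_i: (-15/4)·1 + 9/4·1 + 5/2·1 = 1 ✓
b·c: 9/4·2/7 + 5/2·(-43/14) = -197/28 ≠ 1/2 ⇒ order 1.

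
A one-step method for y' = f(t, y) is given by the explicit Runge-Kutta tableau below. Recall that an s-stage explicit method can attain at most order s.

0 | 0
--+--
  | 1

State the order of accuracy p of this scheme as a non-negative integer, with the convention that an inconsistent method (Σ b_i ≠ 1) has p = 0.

1

b = (1)
c = (0)
Σ b_i: 1·1 = 1 ✓; 1 stage ⇒ order 1.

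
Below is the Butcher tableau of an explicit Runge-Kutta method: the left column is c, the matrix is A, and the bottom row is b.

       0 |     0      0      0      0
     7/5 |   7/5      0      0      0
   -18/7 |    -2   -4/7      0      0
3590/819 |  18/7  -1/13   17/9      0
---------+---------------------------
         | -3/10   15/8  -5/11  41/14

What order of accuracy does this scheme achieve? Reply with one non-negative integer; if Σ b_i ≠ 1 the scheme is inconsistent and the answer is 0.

0

b = (-3/10, 15/8, -5/11, 41/14)
c = (0, 7/5, -18/7, 3590/819)
Ac = (0, 0, -4/5, -2259/455)
Σ b_i: (-3/10)·1 + 15/8·1 + (-5/11)·1 + 41/14·1 = 12471/3080 ≠ 1 ⇒ order 0.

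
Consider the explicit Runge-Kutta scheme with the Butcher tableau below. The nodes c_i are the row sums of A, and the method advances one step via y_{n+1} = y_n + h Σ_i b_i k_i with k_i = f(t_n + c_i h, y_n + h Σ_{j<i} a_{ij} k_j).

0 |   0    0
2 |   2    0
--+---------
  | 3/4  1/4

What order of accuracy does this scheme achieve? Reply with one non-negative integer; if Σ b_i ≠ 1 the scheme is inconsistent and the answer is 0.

b = (3/4, 1/4)
c = (0, 2)
Σ b_i: 3/4·1 + 1/4·1 = 1 ✓
b·c: 1/4·2 = 1/2 ✓; 2 stages ⇒ order 2.

2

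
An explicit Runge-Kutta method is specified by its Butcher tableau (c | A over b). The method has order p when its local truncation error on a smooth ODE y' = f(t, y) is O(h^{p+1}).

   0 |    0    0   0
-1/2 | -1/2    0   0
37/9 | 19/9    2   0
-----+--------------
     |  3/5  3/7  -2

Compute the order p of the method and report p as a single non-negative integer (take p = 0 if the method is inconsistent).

b = (3/5, 3/7, -2)
c = (0, -1/2, 37/9)
Ac = (0, 0, -1)
Σ b_i: 3/5·1 + 3/7·1 + (-2)·1 = -34/35 ≠ 1 ⇒ order 0.

0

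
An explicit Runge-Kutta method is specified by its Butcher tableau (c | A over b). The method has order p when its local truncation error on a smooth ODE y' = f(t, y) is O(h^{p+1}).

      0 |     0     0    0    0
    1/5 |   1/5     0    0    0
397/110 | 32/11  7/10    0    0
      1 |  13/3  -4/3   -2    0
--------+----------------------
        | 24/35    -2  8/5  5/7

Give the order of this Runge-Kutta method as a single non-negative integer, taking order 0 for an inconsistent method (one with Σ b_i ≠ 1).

b = (24/35, -2, 8/5, 5/7)
c = (0, 1/5, 397/110, 1)
Ac = (0, 0, 7/50, -247/33)
Σ b_i: 24/35·1 + (-2)·1 + 8/5·1 + 5/7·1 = 1 ✓
b·c: (-2)·1/5 + 8/5·397/110 + 5/7·1 = 11721/1925 ≠ 1/2 ⇒ order 1.

1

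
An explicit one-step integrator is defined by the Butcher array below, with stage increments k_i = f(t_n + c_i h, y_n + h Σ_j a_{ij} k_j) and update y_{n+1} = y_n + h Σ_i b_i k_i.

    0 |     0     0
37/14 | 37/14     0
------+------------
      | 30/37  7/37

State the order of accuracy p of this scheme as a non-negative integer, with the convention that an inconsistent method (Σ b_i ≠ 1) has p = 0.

b = (30/37, 7/37)
c = (0, 37/14)
Σ b_i: 30/37·1 + 7/37·1 = 1 ✓
b·c: 7/37·37/14 = 1/2 ✓; 2 stages ⇒ order 2.

2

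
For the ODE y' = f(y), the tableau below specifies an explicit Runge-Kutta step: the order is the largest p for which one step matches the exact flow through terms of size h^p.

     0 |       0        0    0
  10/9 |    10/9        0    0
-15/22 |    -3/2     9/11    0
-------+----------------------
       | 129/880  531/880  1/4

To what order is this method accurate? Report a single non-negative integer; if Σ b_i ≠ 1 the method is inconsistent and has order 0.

2

b = (129/880, 531/880, 1/4)
c = (0, 10/9, -15/22)
Ac = (0, 0, 10/11)
Σ b_i: 129/880·1 + 531/880·1 + 1/4·1 = 1 ✓
b·c: 531/880·10/9 + 1/4·(-15/22) = 1/2 ✓
b·c²: 531/880·100/81 + 1/4·225/484 = 15005/17424 ≠ 1/3 ⇒ order 2.
b·Ac: 1/4·10/11 = 5/22 ≠ 1/6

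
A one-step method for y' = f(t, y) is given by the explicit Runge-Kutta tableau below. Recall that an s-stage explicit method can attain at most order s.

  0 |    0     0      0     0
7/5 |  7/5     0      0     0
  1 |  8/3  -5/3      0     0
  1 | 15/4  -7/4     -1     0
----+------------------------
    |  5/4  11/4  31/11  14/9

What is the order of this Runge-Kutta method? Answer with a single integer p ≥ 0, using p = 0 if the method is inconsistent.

b = (5/4, 11/4, 31/11, 14/9)
c = (0, 7/5, 1, 1)
Ac = (0, 0, -7/3, -69/20)
Σ b_i: 5/4·1 + 11/4·1 + 31/11·1 + 14/9·1 = 829/99 ≠ 1 ⇒ order 0.

0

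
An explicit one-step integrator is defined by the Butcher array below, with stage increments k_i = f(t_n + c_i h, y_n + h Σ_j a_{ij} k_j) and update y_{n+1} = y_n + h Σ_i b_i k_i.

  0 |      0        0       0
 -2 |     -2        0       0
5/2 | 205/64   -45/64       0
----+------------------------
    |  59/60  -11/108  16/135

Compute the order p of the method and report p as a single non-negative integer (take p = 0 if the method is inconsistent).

b = (59/60, -11/108, 16/135)
c = (0, -2, 5/2)
Ac = (0, 0, 45/32)
Σ b_i: 59/60·1 + (-11/108)·1 + 16/135·1 = 1 ✓
b·c: (-11/108)·(-2) + 16/135·5/2 = 1/2 ✓
b·c²: (-11/108)·4 + 16/135·25/4 = 1/3 ✓
b·Ac: 16/135·45/32 = 1/6 ✓; 3 stages ⇒ order 3.

3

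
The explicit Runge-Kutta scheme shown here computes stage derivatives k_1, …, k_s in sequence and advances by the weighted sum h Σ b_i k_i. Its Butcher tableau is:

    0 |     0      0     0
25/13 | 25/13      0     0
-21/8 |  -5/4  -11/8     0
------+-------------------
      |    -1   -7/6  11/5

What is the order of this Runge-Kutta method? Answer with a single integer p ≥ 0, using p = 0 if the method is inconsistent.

b = (-1, -7/6, 11/5)
c = (0, 25/13, -21/8)
Ac = (0, 0, -275/104)
Σ b_i: (-1)·1 + (-7/6)·1 + 11/5·1 = 1/30 ≠ 1 ⇒ order 0.

0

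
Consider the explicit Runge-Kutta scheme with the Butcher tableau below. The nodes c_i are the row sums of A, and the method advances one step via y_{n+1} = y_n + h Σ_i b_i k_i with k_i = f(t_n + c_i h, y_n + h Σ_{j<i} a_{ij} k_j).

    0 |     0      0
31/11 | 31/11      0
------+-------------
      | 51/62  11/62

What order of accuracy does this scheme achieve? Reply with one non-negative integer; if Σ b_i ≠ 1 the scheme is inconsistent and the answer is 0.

b = (51/62, 11/62)
c = (0, 31/11)
Σ b_i: 51/62·1 + 11/62·1 = 1 ✓
b·c: 11/62·31/11 = 1/2 ✓; 2 stages ⇒ order 2.

2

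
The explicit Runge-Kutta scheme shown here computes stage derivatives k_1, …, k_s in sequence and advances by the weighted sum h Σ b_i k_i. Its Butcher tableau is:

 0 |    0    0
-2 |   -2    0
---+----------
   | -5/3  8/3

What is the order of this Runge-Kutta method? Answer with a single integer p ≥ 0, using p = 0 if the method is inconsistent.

b = (-5/3, 8/3)
c = (0, -2)
Σ b_i: (-5/3)·1 + 8/3·1 = 1 ✓
b·c: 8/3·(-2) = -16/3 ≠ 1/2 ⇒ order 1.

1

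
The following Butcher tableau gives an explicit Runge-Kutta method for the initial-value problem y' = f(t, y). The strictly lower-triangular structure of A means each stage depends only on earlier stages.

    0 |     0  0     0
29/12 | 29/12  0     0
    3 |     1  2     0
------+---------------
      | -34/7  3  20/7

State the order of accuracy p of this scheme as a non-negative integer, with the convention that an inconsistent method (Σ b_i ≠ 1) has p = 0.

1

b = (-34/7, 3, 20/7)
c = (0, 29/12, 3)
Ac = (0, 0, 29/6)
Σ b_i: (-34/7)·1 + 3·1 + 20/7·1 = 1 ✓
b·c: 3·29/12 + 20/7·3 = 443/28 ≠ 1/2 ⇒ order 1.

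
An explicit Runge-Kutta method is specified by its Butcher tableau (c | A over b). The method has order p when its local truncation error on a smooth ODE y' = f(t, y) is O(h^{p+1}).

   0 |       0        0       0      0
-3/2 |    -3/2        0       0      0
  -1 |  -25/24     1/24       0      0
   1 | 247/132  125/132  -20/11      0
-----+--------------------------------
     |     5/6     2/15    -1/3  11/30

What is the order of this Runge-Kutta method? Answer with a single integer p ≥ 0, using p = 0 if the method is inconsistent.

4

b = (5/6, 2/15, -1/3, 11/30)
c = (0, -3/2, -1, 1)
Ac = (0, 0, -1/16, 35/88)
Σ b_i: 5/6·1 + 2/15·1 + (-1/3)·1 + 11/30·1 = 1 ✓
b·c: 2/15·(-3/2) + (-1/3)·(-1) + 11/30·1 = 1/2 ✓
b·c²: 2/15·9/4 + (-1/3)·1 + 11/30·1 = 1/3 ✓
b·Ac: (-1/3)·(-1/16) + 11/30·35/88 = 1/6 ✓
b·c³: 2/15·(-27/8) + (-1/3)·(-1) + 11/30·1 = 1/4 ✓
b·(c∘Ac): (-1/3)·1/16 + 11/30·35/88 = 1/8 ✓
b·Ac²: (-1/3)·3/32 + 11/30·5/16 = 1/12 ✓
b·A²c: 11/30·5/44 = 1/24 ✓; 4 stages ⇒ order 4.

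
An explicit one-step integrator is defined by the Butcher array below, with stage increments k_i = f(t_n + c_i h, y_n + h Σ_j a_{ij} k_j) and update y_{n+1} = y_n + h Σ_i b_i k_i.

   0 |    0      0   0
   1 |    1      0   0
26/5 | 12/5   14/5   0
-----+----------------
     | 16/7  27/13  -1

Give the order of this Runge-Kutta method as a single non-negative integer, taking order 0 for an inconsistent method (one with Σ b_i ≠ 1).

b = (16/7, 27/13, -1)
c = (0, 1, 26/5)
Ac = (0, 0, 14/5)
Σ b_i: 16/7·1 + 27/13·1 + (-1)·1 = 306/91 ≠ 1 ⇒ order 0.

0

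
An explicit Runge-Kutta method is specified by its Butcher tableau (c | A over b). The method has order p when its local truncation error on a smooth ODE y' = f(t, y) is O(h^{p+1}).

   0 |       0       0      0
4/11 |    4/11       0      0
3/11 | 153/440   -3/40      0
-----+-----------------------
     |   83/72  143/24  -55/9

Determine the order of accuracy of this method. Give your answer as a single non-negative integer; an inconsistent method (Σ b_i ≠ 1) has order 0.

b = (83/72, 143/24, -55/9)
c = (0, 4/11, 3/11)
Ac = (0, 0, -3/110)
Σ b_i: 83/72·1 + 143/24·1 + (-55/9)·1 = 1 ✓
b·c: 143/24·4/11 + (-55/9)·3/11 = 1/2 ✓
b·c²: 143/24·16/121 + (-55/9)·9/121 = 1/3 ✓
b·Ac: (-55/9)·(-3/110) = 1/6 ✓; 3 stages ⇒ order 3.

3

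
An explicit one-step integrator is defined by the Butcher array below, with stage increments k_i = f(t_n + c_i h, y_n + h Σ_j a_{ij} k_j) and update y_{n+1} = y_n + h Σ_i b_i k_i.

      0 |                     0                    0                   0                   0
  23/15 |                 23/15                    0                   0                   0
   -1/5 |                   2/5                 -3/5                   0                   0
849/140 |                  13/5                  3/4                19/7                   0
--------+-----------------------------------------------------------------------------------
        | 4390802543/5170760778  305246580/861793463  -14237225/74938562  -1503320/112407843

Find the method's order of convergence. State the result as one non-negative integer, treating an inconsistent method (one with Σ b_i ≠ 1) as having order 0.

3

b = (4390802543/5170760778, 305246580/861793463, -14237225/74938562, -1503320/112407843)
c = (0, 23/15, -1/5, 849/140)
Ac = (0, 0, -23/25, 17/28)
Σ b_i: 4390802543/5170760778·1 + 305246580/861793463·1 + (-14237225/74938562)·1 + (-1503320/112407843)·1 = 1 ✓
b·c: 305246580/861793463·23/15 + (-14237225/74938562)·(-1/5) + (-1503320/112407843)·849/140 = 1/2 ✓
b·c²: 305246580/861793463·529/225 + (-14237225/74938562)·1/25 + (-1503320/112407843)·720801/19600 = 1/3 ✓
b·Ac: (-14237225/74938562)·(-23/25) + (-1503320/112407843)·17/28 = 1/6 ✓
b·c³: 305246580/861793463·12167/3375 + (-14237225/74938562)·(-1/125) + (-1503320/112407843)·611960049/2744000 = -804560870881/472112940600 ≠ 1/4 ⇒ order 3.
b·(c∘Ac): (-14237225/74938562)·23/125 + (-1503320/112407843)·14433/3920 = -15774216/187346405 ≠ 1/8
b·Ac²: (-14237225/74938562)·(-529/375) + (-1503320/112407843)·3931/2100 = 819356887/3372235290 ≠ 1/12
b·A²c: (-1503320/112407843)·(-437/175) = 18770024/562039215 ≠ 1/24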